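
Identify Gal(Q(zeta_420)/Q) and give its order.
|Gal(Q(zeta_420)/Q)| = phi(420) = 96; group ≅ (Z/420Z)^* ≅ Z/2Z × Z/2Z × Z/4Z × Z/6Z

The n-th cyclotomic polynomial Φ_420(x) is the minimal polynomial of zeta_420 over Q and has degree phi(420) = 96. So Q(zeta_420) is a degree-96 Galois extension with Galois group (Z/420Z)^*. By CRT, (Z/420Z)^* ≅ (Z/4Z)^* × (Z/3Z)^* × (Z/5Z)^* × (Z/7Z)^*. Each prime-power unit group is (Z/4Z)^* ≅ Z/2Z; (Z/3Z)^* ≅ Z/2Z; (Z/5Z)^* ≅ Z/4Z; (Z/7Z)^* ≅ Z/6Z. Hence Gal(Q(zeta_420)/Q) ≅ Z/2Z × Z/2Z × Z/4Z × Z/6Z.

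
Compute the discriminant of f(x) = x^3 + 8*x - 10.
Δ = -4748

For a depressed cubic x^3 + p x + q the discriminant is Δ = -4 p^3 - 27 q^2 = -4*(8)^3 - 27*(-10)^2 = -2048 - 2700 = -4748.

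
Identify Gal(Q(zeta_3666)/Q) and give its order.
|Gal(Q(zeta_3666)/Q)| = phi(3666) = 1104; group ≅ (Z/3666Z)^* ≅ Z/2Z × Z/12Z × Z/46Z

The n-th cyclotomic polynomial Φ_3666(x) is the minimal polynomial of zeta_3666 over Q and has degree phi(3666) = 1104. So Q(zeta_3666) is a degree-1104 Galois extension with Galois group (Z/3666Z)^*. By CRT, (Z/3666Z)^* ≅ (Z/2Z)^* × (Z/3Z)^* × (Z/13Z)^* × (Z/47Z)^*. Each prime-power unit group is (Z/2Z)^* ≅ trivial group (order 1); (Z/3Z)^* ≅ Z/2Z; (Z/13Z)^* ≅ Z/12Z; (Z/47Z)^* ≅ Z/46Z. Hence Gal(Q(zeta_3666)/Q) ≅ Z/2Z × Z/12Z × Z/46Z.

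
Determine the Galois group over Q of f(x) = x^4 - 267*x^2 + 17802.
Gal(K/Q) = V_4 (Klein four-group, Z/2Z × Z/2Z)

f factors as (x^2 - 129)(x^2 - 138), so the splitting field is K = Q(sqrt(129), sqrt(138)). The elements 129, 138, 17802 are all non-squares in Q, so sqrt(129) and sqrt(138) generate independent quadratic extensions. Thus [K:Q] = 4 and Gal(K/Q) is generated by the two order-2 automorphisms sqrt(129) ↦ -sqrt(129) and sqrt(138) ↦ -sqrt(138), giving V_4.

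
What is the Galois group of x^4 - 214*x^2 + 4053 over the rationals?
Gal(K/Q) = V_4 (Klein four-group, Z/2Z × Z/2Z)

f factors as (x^2 - 193)(x^2 - 21), so the splitting field is K = Q(sqrt(193), sqrt(21)). The elements 193, 21, 4053 are all non-squares in Q, so sqrt(193) and sqrt(21) generate independent quadratic extensions. Thus [K:Q] = 4 and Gal(K/Q) is generated by the two order-2 automorphisms sqrt(193) ↦ -sqrt(193) and sqrt(21) ↦ -sqrt(21), giving V_4.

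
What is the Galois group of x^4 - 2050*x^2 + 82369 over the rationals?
Gal(K/Q) = Z/2Z (cyclic of order 2)

f factors as (x^2 - 2009)(x^2 - 41), so the splitting field is K = Q(sqrt(2009), sqrt(41)). The squarefree part of 2009 is 41 and the squarefree part of 41 is also 41, so sqrt(2009) and sqrt(41) are both rational multiples of sqrt(41). Hence Q(sqrt(2009)) = Q(sqrt(41)) = Q(sqrt(41)), and the splitting field collapses to a single degree-2 extension with Galois group Z/2Z.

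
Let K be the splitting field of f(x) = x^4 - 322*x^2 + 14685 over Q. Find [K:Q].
[K:Q] = 4

f factors as (x^2 - 267)(x^2 - 55); the splitting field is K = Q(sqrt(267), sqrt(55)). Since 267, 55, and 14685 are all non-squares in Q, the three subfields Q(sqrt(267)), Q(sqrt(55)), Q(sqrt(14685)) are distinct degree-2 extensions, so [K:Q] = 4 (Klein four Galois group).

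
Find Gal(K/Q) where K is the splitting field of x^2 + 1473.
Gal(K/Q) = Z/2Z (cyclic of order 2)

x^2 + 1473 is irreducible over Q since -1473 is not a rational square. The splitting field Q(sqrt(-1473)) has degree 2 over Q, and its unique nontrivial automorphism is sqrt(-1473) ↦ -sqrt(-1473). Hence Gal(Q(sqrt(-1473))/Q) = Z/2Z.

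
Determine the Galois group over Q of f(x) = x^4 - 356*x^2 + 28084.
Gal(K/Q) = V_4 (Klein four-group, Z/2Z × Z/2Z)

f factors as (x^2 - 118)(x^2 - 238), so the splitting field is K = Q(sqrt(118), sqrt(238)). The elements 118, 238, 28084 are all non-squares in Q, so sqrt(118) and sqrt(238) generate independent quadratic extensions. Thus [K:Q] = 4 and Gal(K/Q) is generated by the two order-2 automorphisms sqrt(118) ↦ -sqrt(118) and sqrt(238) ↦ -sqrt(238), giving V_4.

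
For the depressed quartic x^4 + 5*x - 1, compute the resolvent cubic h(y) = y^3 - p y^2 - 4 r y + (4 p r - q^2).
h(y) = y^3 + 4*y - 25

Identify coefficients: p = 0, q = 5, r = -1.
Plug into h(y) = y^3 - p y^2 - 4 r y + (4 p r - q^2):
  h(y) = y^3 - (0) y^2 - 4*(-1) y + (4*(0)*(-1) - (5)^2)
       = y^3 + (0) y^2 + (4) y + (-25).
Simplifying: h(y) = y^3 + 4*y - 25.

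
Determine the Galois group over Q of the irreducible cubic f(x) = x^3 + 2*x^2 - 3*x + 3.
Gal(K/Q) = S_3 (symmetric group of order 6)

Compute the discriminant of x^3 + (2)*x^2 + (-3)*x + (3): Δ = -519. Since Δ is not a rational square, the Galois group is not contained in A_3; it must be the full S_3 (irreducibility of the cubic rules out anything smaller).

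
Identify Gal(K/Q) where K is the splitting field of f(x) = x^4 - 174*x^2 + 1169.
Gal(K/Q) = V_4 (Klein four-group, Z/2Z × Z/2Z)

f factors as (x^2 - 7)(x^2 - 167), so the splitting field is K = Q(sqrt(7), sqrt(167)). The elements 7, 167, 1169 are all non-squares in Q, so sqrt(7) and sqrt(167) generate independent quadratic extensions. Thus [K:Q] = 4 and Gal(K/Q) is generated by the two order-2 automorphisms sqrt(7) ↦ -sqrt(7) and sqrt(167) ↦ -sqrt(167), giving V_4.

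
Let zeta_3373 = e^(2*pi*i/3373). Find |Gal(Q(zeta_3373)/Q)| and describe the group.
|Gal(Q(zeta_3373)/Q)| = phi(3373) = 3372; group ≅ (Z/3373Z)^* ≅ Z/3372Z

The n-th cyclotomic polynomial Φ_3373(x) is the minimal polynomial of zeta_3373 over Q and has degree phi(3373) = 3372. So Q(zeta_3373) is a degree-3372 Galois extension with Galois group (Z/3373Z)^*. (Z/3373Z)^* is cyclic since 3373 is an odd prime power (or 4). Hence Gal(Q(zeta_3373)/Q) ≅ Z/3372Z.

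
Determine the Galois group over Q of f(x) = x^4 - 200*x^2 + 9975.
Gal(K/Q) = V_4 (Klein four-group, Z/2Z × Z/2Z)

f factors as (x^2 - 105)(x^2 - 95), so the splitting field is K = Q(sqrt(105), sqrt(95)). The elements 105, 95, 9975 are all non-squares in Q, so sqrt(105) and sqrt(95) generate independent quadratic extensions. Thus [K:Q] = 4 and Gal(K/Q) is generated by the two order-2 automorphisms sqrt(105) ↦ -sqrt(105) and sqrt(95) ↦ -sqrt(95), giving V_4.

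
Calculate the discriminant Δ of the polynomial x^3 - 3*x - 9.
Δ = -2079

For a depressed cubic x^3 + p x + q the discriminant is Δ = -4 p^3 - 27 q^2 = -4*(-3)^3 - 27*(-9)^2 = 108 - 2187 = -2079.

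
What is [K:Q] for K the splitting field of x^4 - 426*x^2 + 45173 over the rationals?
[K:Q] = 4

f factors as (x^2 - 227)(x^2 - 199); the splitting field is K = Q(sqrt(227), sqrt(199)). Since 227, 199, and 45173 are all non-squares in Q, the three subfields Q(sqrt(227)), Q(sqrt(199)), Q(sqrt(45173)) are distinct degree-2 extensions, so [K:Q] = 4 (Klein four Galois group).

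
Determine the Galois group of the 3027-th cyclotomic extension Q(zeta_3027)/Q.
|Gal(Q(zeta_3027)/Q)| = phi(3027) = 2016; group ≅ (Z/3027Z)^* ≅ Z/2Z × Z/1008Z

The n-th cyclotomic polynomial Φ_3027(x) is the minimal polynomial of zeta_3027 over Q and has degree phi(3027) = 2016. So Q(zeta_3027) is a degree-2016 Galois extension with Galois group (Z/3027Z)^*. By CRT, (Z/3027Z)^* ≅ (Z/3Z)^* × (Z/1009Z)^*. Each prime-power unit group is (Z/3Z)^* ≅ Z/2Z; (Z/1009Z)^* ≅ Z/1008Z. Hence Gal(Q(zeta_3027)/Q) ≅ Z/2Z × Z/1008Z.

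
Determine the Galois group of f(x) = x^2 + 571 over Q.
Gal(K/Q) = Z/2Z (cyclic of order 2)

x^2 + 571 is irreducible over Q since -571 is not a rational square. The splitting field Q(sqrt(-571)) has degree 2 over Q, and its unique nontrivial automorphism is sqrt(-571) ↦ -sqrt(-571). Hence Gal(Q(sqrt(-571))/Q) = Z/2Z.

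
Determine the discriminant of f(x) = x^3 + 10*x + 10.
Δ = -6700

For a depressed cubic x^3 + p x + q the discriminant is Δ = -4 p^3 - 27 q^2 = -4*(10)^3 - 27*(10)^2 = -4000 - 2700 = -6700.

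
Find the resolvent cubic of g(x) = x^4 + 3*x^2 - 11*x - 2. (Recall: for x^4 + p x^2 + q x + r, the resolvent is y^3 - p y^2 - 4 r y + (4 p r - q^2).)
h(y) = y^3 - 3*y^2 + 8*y - 145

Identify coefficients: p = 3, q = -11, r = -2.
Plug into h(y) = y^3 - p y^2 - 4 r y + (4 p r - q^2):
  h(y) = y^3 - (3) y^2 - 4*(-2) y + (4*(3)*(-2) - (-11)^2)
       = y^3 + (-3) y^2 + (8) y + (-145).
Simplifying: h(y) = y^3 - 3*y^2 + 8*y - 145.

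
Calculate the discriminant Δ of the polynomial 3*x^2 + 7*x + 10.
Δ = -71

For a quadratic a x^2 + b x + c the discriminant is Δ = b^2 - 4ac = (7)^2 - 4*(3)*(10) = 49 - (120) = -71.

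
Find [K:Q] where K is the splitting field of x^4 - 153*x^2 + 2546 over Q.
[K:Q] = 4

f factors as (x^2 - 134)(x^2 - 19); the splitting field is K = Q(sqrt(134), sqrt(19)). Since 134, 19, and 2546 are all non-squares in Q, the three subfields Q(sqrt(134)), Q(sqrt(19)), Q(sqrt(2546)) are distinct degree-2 extensions, so [K:Q] = 4 (Klein four Galois group).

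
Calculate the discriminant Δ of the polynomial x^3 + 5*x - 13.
Δ = -5063

For a depressed cubic x^3 + p x + q the discriminant is Δ = -4 p^3 - 27 q^2 = -4*(5)^3 - 27*(-13)^2 = -500 - 4563 = -5063.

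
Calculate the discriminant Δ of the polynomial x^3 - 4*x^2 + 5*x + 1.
Δ = -231

For x^3 + a x^2 + b x + c the discriminant is Δ = 18 a b c - 4 a^3 c + a^2 b^2 - 4 b^3 - 27 c^2.
Plug a = -4, b = 5, c = 1:
  18*(-4)*(5)*(1) - 4*(-4)^3*(1) + (-4)^2*(5)^2 - 4*(5)^3 - 27*(1)^2
  = -360 + (256) + 400 + (-500) + (-27)
  = -231.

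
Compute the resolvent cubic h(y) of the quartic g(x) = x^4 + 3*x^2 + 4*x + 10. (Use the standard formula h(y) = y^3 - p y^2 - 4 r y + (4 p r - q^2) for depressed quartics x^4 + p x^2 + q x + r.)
h(y) = y^3 - 3*y^2 - 40*y + 104

Identify coefficients: p = 3, q = 4, r = 10.
Plug into h(y) = y^3 - p y^2 - 4 r y + (4 p r - q^2):
  h(y) = y^3 - (3) y^2 - 4*(10) y + (4*(3)*(10) - (4)^2)
       = y^3 + (-3) y^2 + (-40) y + (104).
Simplifying: h(y) = y^3 - 3*y^2 - 40*y + 104.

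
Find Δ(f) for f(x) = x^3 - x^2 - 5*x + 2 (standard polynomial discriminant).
Δ = 605

For x^3 + a x^2 + b x + c the discriminant is Δ = 18 a b c - 4 a^3 c + a^2 b^2 - 4 b^3 - 27 c^2.
Plug a = -1, b = -5, c = 2:
  18*(-1)*(-5)*(2) - 4*(-1)^3*(2) + (-1)^2*(-5)^2 - 4*(-5)^3 - 27*(2)^2
  = 180 + (8) + 25 + (500) + (-108)
  = 605.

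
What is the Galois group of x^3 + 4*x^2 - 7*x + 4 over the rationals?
Gal(K/Q) = S_3 (symmetric group of order 6)

Compute the discriminant of x^3 + (4)*x^2 + (-7)*x + (4): Δ = -1316. Since Δ is not a rational square, the Galois group is not contained in A_3; it must be the full S_3 (irreducibility of the cubic rules out anything smaller).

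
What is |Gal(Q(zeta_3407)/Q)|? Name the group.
|Gal(Q(zeta_3407)/Q)| = phi(3407) = 3406; group ≅ (Z/3407Z)^* ≅ Z/3406Z

The n-th cyclotomic polynomial Φ_3407(x) is the minimal polynomial of zeta_3407 over Q and has degree phi(3407) = 3406. So Q(zeta_3407) is a degree-3406 Galois extension with Galois group (Z/3407Z)^*. (Z/3407Z)^* is cyclic since 3407 is an odd prime power (or 4). Hence Gal(Q(zeta_3407)/Q) ≅ Z/3406Z.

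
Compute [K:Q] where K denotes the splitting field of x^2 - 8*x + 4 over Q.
[K:Q] = 2

The discriminant of x^2 + (-8)*x + (4) is b^2 - 4c = 64 - (16) = 48. Since 48 is not a perfect square in Q, the polynomial is irreducible over Q. Its two roots generate a degree-2 extension, so [K:Q] = 2.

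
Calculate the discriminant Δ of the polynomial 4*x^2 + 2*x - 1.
Δ = 20

For a quadratic a x^2 + b x + c the discriminant is Δ = b^2 - 4ac = (2)^2 - 4*(4)*(-1) = 4 - (-16) = 20.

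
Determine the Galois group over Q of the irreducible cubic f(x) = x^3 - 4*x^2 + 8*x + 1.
Gal(K/Q) = S_3 (symmetric group of order 6)

Compute the discriminant of x^3 + (-4)*x^2 + (8)*x + (1): Δ = -1371. Since Δ is not a rational square, the Galois group is not contained in A_3; it must be the full S_3 (irreducibility of the cubic rules out anything smaller).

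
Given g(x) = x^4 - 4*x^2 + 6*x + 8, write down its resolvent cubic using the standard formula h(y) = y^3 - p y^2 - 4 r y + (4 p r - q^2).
h(y) = y^3 + 4*y^2 - 32*y - 164

Identify coefficients: p = -4, q = 6, r = 8.
Plug into h(y) = y^3 - p y^2 - 4 r y + (4 p r - q^2):
  h(y) = y^3 - (-4) y^2 - 4*(8) y + (4*(-4)*(8) - (6)^2)
       = y^3 + (4) y^2 + (-32) y + (-164).
Simplifying: h(y) = y^3 + 4*y^2 - 32*y - 164.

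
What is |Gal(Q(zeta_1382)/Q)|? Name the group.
|Gal(Q(zeta_1382)/Q)| = phi(1382) = 690; group ≅ (Z/1382Z)^* ≅ Z/690Z

The n-th cyclotomic polynomial Φ_1382(x) is the minimal polynomial of zeta_1382 over Q and has degree phi(1382) = 690. So Q(zeta_1382) is a degree-690 Galois extension with Galois group (Z/1382Z)^*. By CRT, (Z/1382Z)^* ≅ (Z/2Z)^* × (Z/691Z)^*. Each prime-power unit group is (Z/2Z)^* ≅ trivial group (order 1); (Z/691Z)^* ≅ Z/690Z. Hence Gal(Q(zeta_1382)/Q) ≅ Z/690Z.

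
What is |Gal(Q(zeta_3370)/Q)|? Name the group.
|Gal(Q(zeta_3370)/Q)| = phi(3370) = 1344; group ≅ (Z/3370Z)^* ≅ Z/4Z × Z/336Z

The n-th cyclotomic polynomial Φ_3370(x) is the minimal polynomial of zeta_3370 over Q and has degree phi(3370) = 1344. So Q(zeta_3370) is a degree-1344 Galois extension with Galois group (Z/3370Z)^*. By CRT, (Z/3370Z)^* ≅ (Z/2Z)^* × (Z/5Z)^* × (Z/337Z)^*. Each prime-power unit group is (Z/2Z)^* ≅ trivial group (order 1); (Z/5Z)^* ≅ Z/4Z; (Z/337Z)^* ≅ Z/336Z. Hence Gal(Q(zeta_3370)/Q) ≅ Z/4Z × Z/336Z.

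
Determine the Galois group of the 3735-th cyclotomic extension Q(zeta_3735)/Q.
|Gal(Q(zeta_3735)/Q)| = phi(3735) = 1968; group ≅ (Z/3735Z)^* ≅ Z/4Z × Z/6Z × Z/82Z

The n-th cyclotomic polynomial Φ_3735(x) is the minimal polynomial of zeta_3735 over Q and has degree phi(3735) = 1968. So Q(zeta_3735) is a degree-1968 Galois extension with Galois group (Z/3735Z)^*. By CRT, (Z/3735Z)^* ≅ (Z/9Z)^* × (Z/5Z)^* × (Z/83Z)^*. Each prime-power unit group is (Z/9Z)^* ≅ Z/6Z; (Z/5Z)^* ≅ Z/4Z; (Z/83Z)^* ≅ Z/82Z. Hence Gal(Q(zeta_3735)/Q) ≅ Z/4Z × Z/6Z × Z/82Z.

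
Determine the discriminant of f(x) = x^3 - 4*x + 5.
Δ = -419

For a depressed cubic x^3 + p x + q the discriminant is Δ = -4 p^3 - 27 q^2 = -4*(-4)^3 - 27*(5)^2 = 256 - 675 = -419.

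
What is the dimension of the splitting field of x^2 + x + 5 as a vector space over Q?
[K:Q] = 2

The discriminant of x^2 + (1)*x + (5) is b^2 - 4c = 1 - (20) = -19. Since -19 is not a perfect square in Q, the polynomial is irreducible over Q. Its two roots generate a degree-2 extension, so [K:Q] = 2.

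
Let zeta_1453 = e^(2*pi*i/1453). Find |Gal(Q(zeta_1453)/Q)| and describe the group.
|Gal(Q(zeta_1453)/Q)| = phi(1453) = 1452; group ≅ (Z/1453Z)^* ≅ Z/1452Z

The n-th cyclotomic polynomial Φ_1453(x) is the minimal polynomial of zeta_1453 over Q and has degree phi(1453) = 1452. So Q(zeta_1453) is a degree-1452 Galois extension with Galois group (Z/1453Z)^*. (Z/1453Z)^* is cyclic since 1453 is an odd prime power (or 4). Hence Gal(Q(zeta_1453)/Q) ≅ Z/1452Z.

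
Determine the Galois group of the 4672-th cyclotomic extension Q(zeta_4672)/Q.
|Gal(Q(zeta_4672)/Q)| = phi(4672) = 2304; group ≅ (Z/4672Z)^* ≅ Z/2Z × Z/16Z × Z/72Z

The n-th cyclotomic polynomial Φ_4672(x) is the minimal polynomial of zeta_4672 over Q and has degree phi(4672) = 2304. So Q(zeta_4672) is a degree-2304 Galois extension with Galois group (Z/4672Z)^*. By CRT, (Z/4672Z)^* ≅ (Z/64Z)^* × (Z/73Z)^*. Each prime-power unit group is (Z/64Z)^* ≅ Z/2Z × Z/16Z; (Z/73Z)^* ≅ Z/72Z. Hence Gal(Q(zeta_4672)/Q) ≅ Z/2Z × Z/16Z × Z/72Z.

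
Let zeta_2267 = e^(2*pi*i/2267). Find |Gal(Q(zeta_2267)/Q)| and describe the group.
|Gal(Q(zeta_2267)/Q)| = phi(2267) = 2266; group ≅ (Z/2267Z)^* ≅ Z/2266Z

The n-th cyclotomic polynomial Φ_2267(x) is the minimal polynomial of zeta_2267 over Q and has degree phi(2267) = 2266. So Q(zeta_2267) is a degree-2266 Galois extension with Galois group (Z/2267Z)^*. (Z/2267Z)^* is cyclic since 2267 is an odd prime power (or 4). Hence Gal(Q(zeta_2267)/Q) ≅ Z/2266Z.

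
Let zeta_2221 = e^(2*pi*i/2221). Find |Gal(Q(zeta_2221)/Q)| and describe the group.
|Gal(Q(zeta_2221)/Q)| = phi(2221) = 2220; group ≅ (Z/2221Z)^* ≅ Z/2220Z

The n-th cyclotomic polynomial Φ_2221(x) is the minimal polynomial of zeta_2221 over Q and has degree phi(2221) = 2220. So Q(zeta_2221) is a degree-2220 Galois extension with Galois group (Z/2221Z)^*. (Z/2221Z)^* is cyclic since 2221 is an odd prime power (or 4). Hence Gal(Q(zeta_2221)/Q) ≅ Z/2220Z.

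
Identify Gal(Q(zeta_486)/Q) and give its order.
|Gal(Q(zeta_486)/Q)| = phi(486) = 162; group ≅ (Z/486Z)^* ≅ Z/162Z

The n-th cyclotomic polynomial Φ_486(x) is the minimal polynomial of zeta_486 over Q and has degree phi(486) = 162. So Q(zeta_486) is a degree-162 Galois extension with Galois group (Z/486Z)^*. By CRT, (Z/486Z)^* ≅ (Z/2Z)^* × (Z/243Z)^*. Each prime-power unit group is (Z/2Z)^* ≅ trivial group (order 1); (Z/243Z)^* ≅ Z/162Z. Hence Gal(Q(zeta_486)/Q) ≅ Z/162Z.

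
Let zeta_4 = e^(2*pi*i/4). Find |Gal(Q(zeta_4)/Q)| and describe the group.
|Gal(Q(zeta_4)/Q)| = phi(4) = 2; group ≅ (Z/4Z)^* ≅ Z/2Z

The n-th cyclotomic polynomial Φ_4(x) is the minimal polynomial of zeta_4 over Q and has degree phi(4) = 2. So Q(zeta_4) is a degree-2 Galois extension with Galois group (Z/4Z)^*. (Z/4Z)^* is cyclic since 4 is an odd prime power (or 4). Hence Gal(Q(zeta_4)/Q) ≅ Z/2Z.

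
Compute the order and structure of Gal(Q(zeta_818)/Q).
|Gal(Q(zeta_818)/Q)| = phi(818) = 408; group ≅ (Z/818Z)^* ≅ Z/408Z

The n-th cyclotomic polynomial Φ_818(x) is the minimal polynomial of zeta_818 over Q and has degree phi(818) = 408. So Q(zeta_818) is a degree-408 Galois extension with Galois group (Z/818Z)^*. By CRT, (Z/818Z)^* ≅ (Z/2Z)^* × (Z/409Z)^*. Each prime-power unit group is (Z/2Z)^* ≅ trivial group (order 1); (Z/409Z)^* ≅ Z/408Z. Hence Gal(Q(zeta_818)/Q) ≅ Z/408Z.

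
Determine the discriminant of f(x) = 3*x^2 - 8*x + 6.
Δ = -8

For a quadratic a x^2 + b x + c the discriminant is Δ = b^2 - 4ac = (-8)^2 - 4*(3)*(6) = 64 - (72) = -8.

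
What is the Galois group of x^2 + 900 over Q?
Gal(K/Q) = Z/2Z (cyclic of order 2)

x^2 + 900 is irreducible over Q since -900 is not a rational square. The splitting field Q(sqrt(-900)) has degree 2 over Q, and its unique nontrivial automorphism is sqrt(-900) ↦ -sqrt(-900). Hence Gal(Q(sqrt(-900))/Q) = Z/2Z.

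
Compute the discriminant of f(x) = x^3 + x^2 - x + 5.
Δ = -780

For x^3 + a x^2 + b x + c the discriminant is Δ = 18 a b c - 4 a^3 c + a^2 b^2 - 4 b^3 - 27 c^2.
Plug a = 1, b = -1, c = 5:
  18*(1)*(-1)*(5) - 4*(1)^3*(5) + (1)^2*(-1)^2 - 4*(-1)^3 - 27*(5)^2
  = -90 + (-20) + 1 + (4) + (-675)
  = -780.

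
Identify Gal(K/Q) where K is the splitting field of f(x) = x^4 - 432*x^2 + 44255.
Gal(K/Q) = V_4 (Klein four-group, Z/2Z × Z/2Z)

f factors as (x^2 - 167)(x^2 - 265), so the splitting field is K = Q(sqrt(167), sqrt(265)). The elements 167, 265, 44255 are all non-squares in Q, so sqrt(167) and sqrt(265) generate independent quadratic extensions. Thus [K:Q] = 4 and Gal(K/Q) is generated by the two order-2 automorphisms sqrt(167) ↦ -sqrt(167) and sqrt(265) ↦ -sqrt(265), giving V_4.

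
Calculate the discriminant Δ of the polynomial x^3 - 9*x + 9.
Δ = 729

For a depressed cubic x^3 + p x + q the discriminant is Δ = -4 p^3 - 27 q^2 = -4*(-9)^3 - 27*(9)^2 = 2916 - 2187 = 729.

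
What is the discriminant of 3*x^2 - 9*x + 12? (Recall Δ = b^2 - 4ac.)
Δ = -63

For a quadratic a x^2 + b x + c the discriminant is Δ = b^2 - 4ac = (-9)^2 - 4*(3)*(12) = 81 - (144) = -63.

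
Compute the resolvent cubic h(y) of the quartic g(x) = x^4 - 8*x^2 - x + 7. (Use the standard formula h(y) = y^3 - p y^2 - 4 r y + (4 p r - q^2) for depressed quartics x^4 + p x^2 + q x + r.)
h(y) = y^3 + 8*y^2 - 28*y - 225

Identify coefficients: p = -8, q = -1, r = 7.
Plug into h(y) = y^3 - p y^2 - 4 r y + (4 p r - q^2):
  h(y) = y^3 - (-8) y^2 - 4*(7) y + (4*(-8)*(7) - (-1)^2)
       = y^3 + (8) y^2 + (-28) y + (-225).
Simplifying: h(y) = y^3 + 8*y^2 - 28*y - 225.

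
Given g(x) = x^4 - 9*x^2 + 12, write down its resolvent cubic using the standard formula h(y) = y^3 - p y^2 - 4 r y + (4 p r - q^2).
h(y) = y^3 + 9*y^2 - 48*y - 432

Identify coefficients: p = -9, q = 0, r = 12.
Plug into h(y) = y^3 - p y^2 - 4 r y + (4 p r - q^2):
  h(y) = y^3 - (-9) y^2 - 4*(12) y + (4*(-9)*(12) - (0)^2)
       = y^3 + (9) y^2 + (-48) y + (-432).
Simplifying: h(y) = y^3 + 9*y^2 - 48*y - 432.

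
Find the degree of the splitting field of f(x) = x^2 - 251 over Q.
[K:Q] = 2

The polynomial x^2 - 251 is irreducible over Q since 251 is not a perfect square. Its splitting field is Q(sqrt(251)), which has degree 2 over Q.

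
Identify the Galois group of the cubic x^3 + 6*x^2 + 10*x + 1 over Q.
Gal(K/Q) = S_3 (symmetric group of order 6)

Compute the discriminant of x^3 + (6)*x^2 + (10)*x + (1): Δ = -211. Since Δ is not a rational square, the Galois group is not contained in A_3; it must be the full S_3 (irreducibility of the cubic rules out anything smaller).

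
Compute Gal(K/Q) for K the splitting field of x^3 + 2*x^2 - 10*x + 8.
Gal(K/Q) = S_3 (symmetric group of order 6)

Compute the discriminant of x^3 + (2)*x^2 + (-10)*x + (8): Δ = -464. Since Δ is not a rational square, the Galois group is not contained in A_3; it must be the full S_3 (irreducibility of the cubic rules out anything smaller).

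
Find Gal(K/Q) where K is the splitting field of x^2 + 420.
Gal(K/Q) = Z/2Z (cyclic of order 2)

x^2 + 420 is irreducible over Q since -420 is not a rational square. The splitting field Q(sqrt(-420)) has degree 2 over Q, and its unique nontrivial automorphism is sqrt(-420) ↦ -sqrt(-420). Hence Gal(Q(sqrt(-420))/Q) = Z/2Z.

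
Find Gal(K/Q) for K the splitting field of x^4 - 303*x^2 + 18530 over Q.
Gal(K/Q) = V_4 (Klein four-group, Z/2Z × Z/2Z)

f factors as (x^2 - 85)(x^2 - 218), so the splitting field is K = Q(sqrt(85), sqrt(218)). The elements 85, 218, 18530 are all non-squares in Q, so sqrt(85) and sqrt(218) generate independent quadratic extensions. Thus [K:Q] = 4 and Gal(K/Q) is generated by the two order-2 automorphisms sqrt(85) ↦ -sqrt(85) and sqrt(218) ↦ -sqrt(218), giving V_4.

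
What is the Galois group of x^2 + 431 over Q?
Gal(K/Q) = Z/2Z (cyclic of order 2)

x^2 + 431 is irreducible over Q since -431 is not a rational square. The splitting field Q(sqrt(-431)) has degree 2 over Q, and its unique nontrivial automorphism is sqrt(-431) ↦ -sqrt(-431). Hence Gal(Q(sqrt(-431))/Q) = Z/2Z.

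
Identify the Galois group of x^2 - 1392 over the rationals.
Gal(K/Q) = Z/2Z (cyclic of order 2)

x^2 - 1392 is irreducible over Q since 1392 is not a rational square. The splitting field Q(sqrt(1392)) has degree 2 over Q, and its unique nontrivial automorphism is sqrt(1392) ↦ -sqrt(1392). Hence Gal(Q(sqrt(1392))/Q) = Z/2Z.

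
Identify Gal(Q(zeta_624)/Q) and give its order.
|Gal(Q(zeta_624)/Q)| = phi(624) = 192; group ≅ (Z/624Z)^* ≅ Z/2Z × Z/2Z × Z/4Z × Z/12Z

The n-th cyclotomic polynomial Φ_624(x) is the minimal polynomial of zeta_624 over Q and has degree phi(624) = 192. So Q(zeta_624) is a degree-192 Galois extension with Galois group (Z/624Z)^*. By CRT, (Z/624Z)^* ≅ (Z/16Z)^* × (Z/3Z)^* × (Z/13Z)^*. Each prime-power unit group is (Z/16Z)^* ≅ Z/2Z × Z/4Z; (Z/3Z)^* ≅ Z/2Z; (Z/13Z)^* ≅ Z/12Z. Hence Gal(Q(zeta_624)/Q) ≅ Z/2Z × Z/2Z × Z/4Z × Z/12Z.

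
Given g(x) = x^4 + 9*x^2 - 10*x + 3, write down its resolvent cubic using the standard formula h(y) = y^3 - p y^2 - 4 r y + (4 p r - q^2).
h(y) = y^3 - 9*y^2 - 12*y + 8

Identify coefficients: p = 9, q = -10, r = 3.
Plug into h(y) = y^3 - p y^2 - 4 r y + (4 p r - q^2):
  h(y) = y^3 - (9) y^2 - 4*(3) y + (4*(9)*(3) - (-10)^2)
       = y^3 + (-9) y^2 + (-12) y + (8).
Simplifying: h(y) = y^3 - 9*y^2 - 12*y + 8.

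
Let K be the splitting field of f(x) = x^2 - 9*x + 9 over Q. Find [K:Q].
[K:Q] = 2

The discriminant of x^2 + (-9)*x + (9) is b^2 - 4c = 81 - (36) = 45. Since 45 is not a perfect square in Q, the polynomial is irreducible over Q. Its two roots generate a degree-2 extension, so [K:Q] = 2.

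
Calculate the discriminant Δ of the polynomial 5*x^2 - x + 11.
Δ = -219

For a quadratic a x^2 + b x + c the discriminant is Δ = b^2 - 4ac = (-1)^2 - 4*(5)*(11) = 1 - (220) = -219.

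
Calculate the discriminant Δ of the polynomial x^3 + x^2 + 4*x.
Δ = -240

For x^3 + a x^2 + b x + c the discriminant is Δ = 18 a b c - 4 a^3 c + a^2 b^2 - 4 b^3 - 27 c^2.
Plug a = 1, b = 4, c = 0:
  18*(1)*(4)*(0) - 4*(1)^3*(0) + (1)^2*(4)^2 - 4*(4)^3 - 27*(0)^2
  = 0 + (0) + 16 + (-256) + (0)
  = -240.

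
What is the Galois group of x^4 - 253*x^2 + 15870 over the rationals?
Gal(K/Q) = V_4 (Klein four-group, Z/2Z × Z/2Z)

f factors as (x^2 - 115)(x^2 - 138), so the splitting field is K = Q(sqrt(115), sqrt(138)). The elements 115, 138, 15870 are all non-squares in Q, so sqrt(115) and sqrt(138) generate independent quadratic extensions. Thus [K:Q] = 4 and Gal(K/Q) is generated by the two order-2 automorphisms sqrt(115) ↦ -sqrt(115) and sqrt(138) ↦ -sqrt(138), giving V_4.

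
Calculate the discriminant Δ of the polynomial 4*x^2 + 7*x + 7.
Δ = -63

For a quadratic a x^2 + b x + c the discriminant is Δ = b^2 - 4ac = (7)^2 - 4*(4)*(7) = 49 - (112) = -63.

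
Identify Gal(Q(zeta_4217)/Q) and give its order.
|Gal(Q(zeta_4217)/Q)| = phi(4217) = 4216; group ≅ (Z/4217Z)^* ≅ Z/4216Z

The n-th cyclotomic polynomial Φ_4217(x) is the minimal polynomial of zeta_4217 over Q and has degree phi(4217) = 4216. So Q(zeta_4217) is a degree-4216 Galois extension with Galois group (Z/4217Z)^*. (Z/4217Z)^* is cyclic since 4217 is an odd prime power (or 4). Hence Gal(Q(zeta_4217)/Q) ≅ Z/4216Z.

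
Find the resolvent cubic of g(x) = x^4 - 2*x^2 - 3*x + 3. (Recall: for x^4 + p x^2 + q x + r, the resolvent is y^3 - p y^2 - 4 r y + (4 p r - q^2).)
h(y) = y^3 + 2*y^2 - 12*y - 33

Identify coefficients: p = -2, q = -3, r = 3.
Plug into h(y) = y^3 - p y^2 - 4 r y + (4 p r - q^2):
  h(y) = y^3 - (-2) y^2 - 4*(3) y + (4*(-2)*(3) - (-3)^2)
       = y^3 + (2) y^2 + (-12) y + (-33).
Simplifying: h(y) = y^3 + 2*y^2 - 12*y - 33.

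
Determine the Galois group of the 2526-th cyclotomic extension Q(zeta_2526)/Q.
|Gal(Q(zeta_2526)/Q)| = phi(2526) = 840; group ≅ (Z/2526Z)^* ≅ Z/2Z × Z/420Z

The n-th cyclotomic polynomial Φ_2526(x) is the minimal polynomial of zeta_2526 over Q and has degree phi(2526) = 840. So Q(zeta_2526) is a degree-840 Galois extension with Galois group (Z/2526Z)^*. By CRT, (Z/2526Z)^* ≅ (Z/2Z)^* × (Z/3Z)^* × (Z/421Z)^*. Each prime-power unit group is (Z/2Z)^* ≅ trivial group (order 1); (Z/3Z)^* ≅ Z/2Z; (Z/421Z)^* ≅ Z/420Z. Hence Gal(Q(zeta_2526)/Q) ≅ Z/2Z × Z/420Z.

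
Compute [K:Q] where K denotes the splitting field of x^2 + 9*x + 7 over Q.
[K:Q] = 2

The discriminant of x^2 + (9)*x + (7) is b^2 - 4c = 81 - (28) = 53. Since 53 is not a perfect square in Q, the polynomial is irreducible over Q. Its two roots generate a degree-2 extension, so [K:Q] = 2.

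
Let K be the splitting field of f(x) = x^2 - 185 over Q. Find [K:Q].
[K:Q] = 2

The polynomial x^2 - 185 is irreducible over Q since 185 is not a perfect square. Its splitting field is Q(sqrt(185)), which has degree 2 over Q.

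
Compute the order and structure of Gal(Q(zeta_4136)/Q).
|Gal(Q(zeta_4136)/Q)| = phi(4136) = 1840; group ≅ (Z/4136Z)^* ≅ Z/2Z × Z/2Z × Z/10Z × Z/46Z

The n-th cyclotomic polynomial Φ_4136(x) is the minimal polynomial of zeta_4136 over Q and has degree phi(4136) = 1840. So Q(zeta_4136) is a degree-1840 Galois extension with Galois group (Z/4136Z)^*. By CRT, (Z/4136Z)^* ≅ (Z/8Z)^* × (Z/11Z)^* × (Z/47Z)^*. Each prime-power unit group is (Z/8Z)^* ≅ Z/2Z × Z/2Z; (Z/11Z)^* ≅ Z/10Z; (Z/47Z)^* ≅ Z/46Z. Hence Gal(Q(zeta_4136)/Q) ≅ Z/2Z × Z/2Z × Z/10Z × Z/46Z.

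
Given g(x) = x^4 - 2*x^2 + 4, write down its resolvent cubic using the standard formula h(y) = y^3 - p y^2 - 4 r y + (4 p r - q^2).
h(y) = y^3 + 2*y^2 - 16*y - 32

Identify coefficients: p = -2, q = 0, r = 4.
Plug into h(y) = y^3 - p y^2 - 4 r y + (4 p r - q^2):
  h(y) = y^3 - (-2) y^2 - 4*(4) y + (4*(-2)*(4) - (0)^2)
       = y^3 + (2) y^2 + (-16) y + (-32).
Simplifying: h(y) = y^3 + 2*y^2 - 16*y - 32.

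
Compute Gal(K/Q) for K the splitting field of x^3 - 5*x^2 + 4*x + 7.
Gal(K/Q) = S_3 (symmetric group of order 6)

Compute the discriminant of x^3 + (-5)*x^2 + (4)*x + (7): Δ = -199. Since Δ is not a rational square, the Galois group is not contained in A_3; it must be the full S_3 (irreducibility of the cubic rules out anything smaller).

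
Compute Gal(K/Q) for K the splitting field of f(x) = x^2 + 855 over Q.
Gal(K/Q) = Z/2Z (cyclic of order 2)

x^2 + 855 is irreducible over Q since -855 is not a rational square. The splitting field Q(sqrt(-855)) has degree 2 over Q, and its unique nontrivial automorphism is sqrt(-855) ↦ -sqrt(-855). Hence Gal(Q(sqrt(-855))/Q) = Z/2Z.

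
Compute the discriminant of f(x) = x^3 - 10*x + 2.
Δ = 3892

For a depressed cubic x^3 + p x + q the discriminant is Δ = -4 p^3 - 27 q^2 = -4*(-10)^3 - 27*(2)^2 = 4000 - 108 = 3892.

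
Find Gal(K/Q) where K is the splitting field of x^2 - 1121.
Gal(K/Q) = Z/2Z (cyclic of order 2)

x^2 - 1121 is irreducible over Q since 1121 is not a rational square. The splitting field Q(sqrt(1121)) has degree 2 over Q, and its unique nontrivial automorphism is sqrt(1121) ↦ -sqrt(1121). Hence Gal(Q(sqrt(1121))/Q) = Z/2Z.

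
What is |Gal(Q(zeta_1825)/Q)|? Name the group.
|Gal(Q(zeta_1825)/Q)| = phi(1825) = 1440; group ≅ (Z/1825Z)^* ≅ Z/20Z × Z/72Z

The n-th cyclotomic polynomial Φ_1825(x) is the minimal polynomial of zeta_1825 over Q and has degree phi(1825) = 1440. So Q(zeta_1825) is a degree-1440 Galois extension with Galois group (Z/1825Z)^*. By CRT, (Z/1825Z)^* ≅ (Z/25Z)^* × (Z/73Z)^*. Each prime-power unit group is (Z/25Z)^* ≅ Z/20Z; (Z/73Z)^* ≅ Z/72Z. Hence Gal(Q(zeta_1825)/Q) ≅ Z/20Z × Z/72Z.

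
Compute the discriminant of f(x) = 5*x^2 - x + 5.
Δ = -99

For a quadratic a x^2 + b x + c the discriminant is Δ = b^2 - 4ac = (-1)^2 - 4*(5)*(5) = 1 - (100) = -99.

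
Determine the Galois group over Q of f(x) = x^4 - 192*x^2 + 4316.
Gal(K/Q) = V_4 (Klein four-group, Z/2Z × Z/2Z)

f factors as (x^2 - 26)(x^2 - 166), so the splitting field is K = Q(sqrt(26), sqrt(166)). The elements 26, 166, 4316 are all non-squares in Q, so sqrt(26) and sqrt(166) generate independent quadratic extensions. Thus [K:Q] = 4 and Gal(K/Q) is generated by the two order-2 automorphisms sqrt(26) ↦ -sqrt(26) and sqrt(166) ↦ -sqrt(166), giving V_4.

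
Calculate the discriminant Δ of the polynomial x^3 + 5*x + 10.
Δ = -3200

For a depressed cubic x^3 + p x + q the discriminant is Δ = -4 p^3 - 27 q^2 = -4*(5)^3 - 27*(10)^2 = -500 - 2700 = -3200.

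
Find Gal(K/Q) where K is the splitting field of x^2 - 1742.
Gal(K/Q) = Z/2Z (cyclic of order 2)

x^2 - 1742 is irreducible over Q since 1742 is not a rational square. The splitting field Q(sqrt(1742)) has degree 2 over Q, and its unique nontrivial automorphism is sqrt(1742) ↦ -sqrt(1742). Hence Gal(Q(sqrt(1742))/Q) = Z/2Z.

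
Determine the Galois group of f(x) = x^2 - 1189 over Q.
Gal(K/Q) = Z/2Z (cyclic of order 2)

x^2 - 1189 is irreducible over Q since 1189 is not a rational square. The splitting field Q(sqrt(1189)) has degree 2 over Q, and its unique nontrivial automorphism is sqrt(1189) ↦ -sqrt(1189). Hence Gal(Q(sqrt(1189))/Q) = Z/2Z.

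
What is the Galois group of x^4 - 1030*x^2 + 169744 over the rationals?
Gal(K/Q) = Z/2Z (cyclic of order 2)

f factors as (x^2 - 824)(x^2 - 206), so the splitting field is K = Q(sqrt(824), sqrt(206)). The squarefree part of 824 is 206 and the squarefree part of 206 is also 206, so sqrt(824) and sqrt(206) are both rational multiples of sqrt(206). Hence Q(sqrt(824)) = Q(sqrt(206)) = Q(sqrt(206)), and the splitting field collapses to a single degree-2 extension with Galois group Z/2Z.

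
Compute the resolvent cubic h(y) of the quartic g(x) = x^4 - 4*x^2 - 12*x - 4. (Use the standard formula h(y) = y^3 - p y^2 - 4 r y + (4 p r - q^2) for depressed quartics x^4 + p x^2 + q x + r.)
h(y) = y^3 + 4*y^2 + 16*y - 80

Identify coefficients: p = -4, q = -12, r = -4.
Plug into h(y) = y^3 - p y^2 - 4 r y + (4 p r - q^2):
  h(y) = y^3 - (-4) y^2 - 4*(-4) y + (4*(-4)*(-4) - (-12)^2)
       = y^3 + (4) y^2 + (16) y + (-80).
Simplifying: h(y) = y^3 + 4*y^2 + 16*y - 80.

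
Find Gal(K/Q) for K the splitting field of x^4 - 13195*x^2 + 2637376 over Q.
Gal(K/Q) = Z/2Z (cyclic of order 2)

f factors as (x^2 - 12992)(x^2 - 203), so the splitting field is K = Q(sqrt(12992), sqrt(203)). The squarefree part of 12992 is 203 and the squarefree part of 203 is also 203, so sqrt(12992) and sqrt(203) are both rational multiples of sqrt(203). Hence Q(sqrt(12992)) = Q(sqrt(203)) = Q(sqrt(203)), and the splitting field collapses to a single degree-2 extension with Galois group Z/2Z.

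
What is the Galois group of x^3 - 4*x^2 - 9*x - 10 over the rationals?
Gal(K/Q) = S_3 (symmetric group of order 6)

Compute the discriminant of x^3 + (-4)*x^2 + (-9)*x + (-10): Δ = -7528. Since Δ is not a rational square, the Galois group is not contained in A_3; it must be the full S_3 (irreducibility of the cubic rules out anything smaller).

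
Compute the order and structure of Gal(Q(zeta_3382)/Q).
|Gal(Q(zeta_3382)/Q)| = phi(3382) = 1584; group ≅ (Z/3382Z)^* ≅ Z/18Z × Z/88Z

The n-th cyclotomic polynomial Φ_3382(x) is the minimal polynomial of zeta_3382 over Q and has degree phi(3382) = 1584. So Q(zeta_3382) is a degree-1584 Galois extension with Galois group (Z/3382Z)^*. By CRT, (Z/3382Z)^* ≅ (Z/2Z)^* × (Z/19Z)^* × (Z/89Z)^*. Each prime-power unit group is (Z/2Z)^* ≅ trivial group (order 1); (Z/19Z)^* ≅ Z/18Z; (Z/89Z)^* ≅ Z/88Z. Hence Gal(Q(zeta_3382)/Q) ≅ Z/18Z × Z/88Z.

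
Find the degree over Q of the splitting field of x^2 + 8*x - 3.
[K:Q] = 2

The discriminant of x^2 + (8)*x + (-3) is b^2 - 4c = 64 - (-12) = 76. Since 76 is not a perfect square in Q, the polynomial is irreducible over Q. Its two roots generate a degree-2 extension, so [K:Q] = 2.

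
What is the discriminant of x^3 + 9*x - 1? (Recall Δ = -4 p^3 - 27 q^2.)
Δ = -2943

For a depressed cubic x^3 + p x + q the discriminant is Δ = -4 p^3 - 27 q^2 = -4*(9)^3 - 27*(-1)^2 = -2916 - 27 = -2943.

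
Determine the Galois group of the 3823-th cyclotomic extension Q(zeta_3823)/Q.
|Gal(Q(zeta_3823)/Q)| = phi(3823) = 3822; group ≅ (Z/3823Z)^* ≅ Z/3822Z

The n-th cyclotomic polynomial Φ_3823(x) is the minimal polynomial of zeta_3823 over Q and has degree phi(3823) = 3822. So Q(zeta_3823) is a degree-3822 Galois extension with Galois group (Z/3823Z)^*. (Z/3823Z)^* is cyclic since 3823 is an odd prime power (or 4). Hence Gal(Q(zeta_3823)/Q) ≅ Z/3822Z.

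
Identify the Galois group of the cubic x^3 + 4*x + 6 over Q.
Gal(K/Q) = S_3 (symmetric group of order 6)

Compute the discriminant of x^3 + (0)*x^2 + (4)*x + (6): Δ = -1228. Since Δ is not a rational square, the Galois group is not contained in A_3; it must be the full S_3 (irreducibility of the cubic rules out anything smaller).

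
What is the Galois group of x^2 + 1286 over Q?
Gal(K/Q) = Z/2Z (cyclic of order 2)

x^2 + 1286 is irreducible over Q since -1286 is not a rational square. The splitting field Q(sqrt(-1286)) has degree 2 over Q, and its unique nontrivial automorphism is sqrt(-1286) ↦ -sqrt(-1286). Hence Gal(Q(sqrt(-1286))/Q) = Z/2Z.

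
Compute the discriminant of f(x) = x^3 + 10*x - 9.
Δ = -6187

For a depressed cubic x^3 + p x + q the discriminant is Δ = -4 p^3 - 27 q^2 = -4*(10)^3 - 27*(-9)^2 = -4000 - 2187 = -6187.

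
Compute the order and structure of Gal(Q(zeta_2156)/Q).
|Gal(Q(zeta_2156)/Q)| = phi(2156) = 840; group ≅ (Z/2156Z)^* ≅ Z/2Z × Z/10Z × Z/42Z

The n-th cyclotomic polynomial Φ_2156(x) is the minimal polynomial of zeta_2156 over Q and has degree phi(2156) = 840. So Q(zeta_2156) is a degree-840 Galois extension with Galois group (Z/2156Z)^*. By CRT, (Z/2156Z)^* ≅ (Z/4Z)^* × (Z/49Z)^* × (Z/11Z)^*. Each prime-power unit group is (Z/4Z)^* ≅ Z/2Z; (Z/49Z)^* ≅ Z/42Z; (Z/11Z)^* ≅ Z/10Z. Hence Gal(Q(zeta_2156)/Q) ≅ Z/2Z × Z/10Z × Z/42Z.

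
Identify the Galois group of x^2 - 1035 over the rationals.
Gal(K/Q) = Z/2Z (cyclic of order 2)

x^2 - 1035 is irreducible over Q since 1035 is not a rational square. The splitting field Q(sqrt(1035)) has degree 2 over Q, and its unique nontrivial automorphism is sqrt(1035) ↦ -sqrt(1035). Hence Gal(Q(sqrt(1035))/Q) = Z/2Z.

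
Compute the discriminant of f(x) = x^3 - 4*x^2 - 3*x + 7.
Δ = 2233

For x^3 + a x^2 + b x + c the discriminant is Δ = 18 a b c - 4 a^3 c + a^2 b^2 - 4 b^3 - 27 c^2.
Plug a = -4, b = -3, c = 7:
  18*(-4)*(-3)*(7) - 4*(-4)^3*(7) + (-4)^2*(-3)^2 - 4*(-3)^3 - 27*(7)^2
  = 1512 + (1792) + 144 + (108) + (-1323)
  = 2233.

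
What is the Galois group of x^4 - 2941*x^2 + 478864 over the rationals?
Gal(K/Q) = Z/2Z (cyclic of order 2)

f factors as (x^2 - 173)(x^2 - 2768), so the splitting field is K = Q(sqrt(173), sqrt(2768)). The squarefree part of 173 is 173 and the squarefree part of 2768 is also 173, so sqrt(173) and sqrt(2768) are both rational multiples of sqrt(173). Hence Q(sqrt(173)) = Q(sqrt(2768)) = Q(sqrt(173)), and the splitting field collapses to a single degree-2 extension with Galois group Z/2Z.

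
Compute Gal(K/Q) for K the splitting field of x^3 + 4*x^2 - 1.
Gal(K/Q) = S_3 (symmetric group of order 6)

Compute the discriminant of x^3 + (4)*x^2 + (0)*x + (-1): Δ = 229. Since Δ is not a rational square, the Galois group is not contained in A_3; it must be the full S_3 (irreducibility of the cubic rules out anything smaller).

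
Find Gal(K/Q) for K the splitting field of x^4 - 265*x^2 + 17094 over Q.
Gal(K/Q) = V_4 (Klein four-group, Z/2Z × Z/2Z)

f factors as (x^2 - 154)(x^2 - 111), so the splitting field is K = Q(sqrt(154), sqrt(111)). The elements 154, 111, 17094 are all non-squares in Q, so sqrt(154) and sqrt(111) generate independent quadratic extensions. Thus [K:Q] = 4 and Gal(K/Q) is generated by the two order-2 automorphisms sqrt(154) ↦ -sqrt(154) and sqrt(111) ↦ -sqrt(111), giving V_4.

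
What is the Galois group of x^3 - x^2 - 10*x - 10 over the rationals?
Gal(K/Q) = S_3 (symmetric group of order 6)

Compute the discriminant of x^3 + (-1)*x^2 + (-10)*x + (-10): Δ = -440. Since Δ is not a rational square, the Galois group is not contained in A_3; it must be the full S_3 (irreducibility of the cubic rules out anything smaller).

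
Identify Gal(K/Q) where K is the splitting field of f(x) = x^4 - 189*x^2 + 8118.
Gal(K/Q) = V_4 (Klein four-group, Z/2Z × Z/2Z)

f factors as (x^2 - 66)(x^2 - 123), so the splitting field is K = Q(sqrt(66), sqrt(123)). The elements 66, 123, 8118 are all non-squares in Q, so sqrt(66) and sqrt(123) generate independent quadratic extensions. Thus [K:Q] = 4 and Gal(K/Q) is generated by the two order-2 automorphisms sqrt(66) ↦ -sqrt(66) and sqrt(123) ↦ -sqrt(123), giving V_4.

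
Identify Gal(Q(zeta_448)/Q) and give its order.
|Gal(Q(zeta_448)/Q)| = phi(448) = 192; group ≅ (Z/448Z)^* ≅ Z/2Z × Z/6Z × Z/16Z

The n-th cyclotomic polynomial Φ_448(x) is the minimal polynomial of zeta_448 over Q and has degree phi(448) = 192. So Q(zeta_448) is a degree-192 Galois extension with Galois group (Z/448Z)^*. By CRT, (Z/448Z)^* ≅ (Z/64Z)^* × (Z/7Z)^*. Each prime-power unit group is (Z/64Z)^* ≅ Z/2Z × Z/16Z; (Z/7Z)^* ≅ Z/6Z. Hence Gal(Q(zeta_448)/Q) ≅ Z/2Z × Z/6Z × Z/16Z.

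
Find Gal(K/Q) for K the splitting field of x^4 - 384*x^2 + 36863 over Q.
Gal(K/Q) = V_4 (Klein four-group, Z/2Z × Z/2Z)

f factors as (x^2 - 193)(x^2 - 191), so the splitting field is K = Q(sqrt(193), sqrt(191)). The elements 193, 191, 36863 are all non-squares in Q, so sqrt(193) and sqrt(191) generate independent quadratic extensions. Thus [K:Q] = 4 and Gal(K/Q) is generated by the two order-2 automorphisms sqrt(193) ↦ -sqrt(193) and sqrt(191) ↦ -sqrt(191), giving V_4.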